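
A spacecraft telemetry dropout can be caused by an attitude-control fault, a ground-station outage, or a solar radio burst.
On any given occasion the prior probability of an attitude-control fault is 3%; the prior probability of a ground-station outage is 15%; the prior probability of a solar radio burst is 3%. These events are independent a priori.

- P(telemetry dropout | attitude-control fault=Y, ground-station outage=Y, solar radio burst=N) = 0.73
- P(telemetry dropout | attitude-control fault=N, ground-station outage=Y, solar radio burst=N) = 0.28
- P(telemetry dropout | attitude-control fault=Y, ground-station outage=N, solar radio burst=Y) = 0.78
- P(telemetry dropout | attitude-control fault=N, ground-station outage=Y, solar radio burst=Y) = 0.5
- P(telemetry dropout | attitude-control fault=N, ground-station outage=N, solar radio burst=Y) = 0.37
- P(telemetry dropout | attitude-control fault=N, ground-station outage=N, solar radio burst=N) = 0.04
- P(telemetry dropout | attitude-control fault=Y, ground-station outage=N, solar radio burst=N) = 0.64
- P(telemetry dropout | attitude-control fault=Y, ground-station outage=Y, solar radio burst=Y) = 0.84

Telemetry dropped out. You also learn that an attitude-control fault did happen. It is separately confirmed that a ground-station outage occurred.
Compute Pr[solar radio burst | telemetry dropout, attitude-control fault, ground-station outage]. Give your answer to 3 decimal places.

Pr[solar radio burst | telemetry dropout, attitude-control fault, ground-station outage] ≈ 0.034

P(telemetry dropout | attitude-control fault, ground-station outage) = 0.73·0.97 + 0.84·0.03 = 0.708100 + 0.025200 = 0.733300
Restricting to configurations with solar radio burst present: 0.84·0.03 = 0.025200.
P(solar radio burst | telemetry dropout, attitude-control fault, ground-station outage) = 0.025200 / 0.733300 ≈ 0.034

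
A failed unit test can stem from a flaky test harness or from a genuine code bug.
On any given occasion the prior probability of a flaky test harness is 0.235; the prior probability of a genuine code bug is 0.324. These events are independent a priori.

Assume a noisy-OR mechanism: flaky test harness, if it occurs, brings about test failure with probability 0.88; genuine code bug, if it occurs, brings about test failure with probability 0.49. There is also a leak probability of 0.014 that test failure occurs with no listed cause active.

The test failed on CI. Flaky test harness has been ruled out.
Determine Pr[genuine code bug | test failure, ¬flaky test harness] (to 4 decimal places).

Pr[genuine code bug | test failure, ¬flaky test harness] ≈ 0.9445

Under noisy-OR, P(test failure | causes) = 1 − (1−0.014)·∏(1−qᵢ) over the active causes.
P(test failure | ¬flaky test harness) = 0.014*0.676 + 0.49714*0.324 = 0.009464 + 0.161073 = 0.170537
The genuine code bug-present share is 0.49714*0.324 = 0.161073.
So P(genuine code bug | test failure, ¬flaky test harness) = 0.161073/0.170537 ≈ 0.9445.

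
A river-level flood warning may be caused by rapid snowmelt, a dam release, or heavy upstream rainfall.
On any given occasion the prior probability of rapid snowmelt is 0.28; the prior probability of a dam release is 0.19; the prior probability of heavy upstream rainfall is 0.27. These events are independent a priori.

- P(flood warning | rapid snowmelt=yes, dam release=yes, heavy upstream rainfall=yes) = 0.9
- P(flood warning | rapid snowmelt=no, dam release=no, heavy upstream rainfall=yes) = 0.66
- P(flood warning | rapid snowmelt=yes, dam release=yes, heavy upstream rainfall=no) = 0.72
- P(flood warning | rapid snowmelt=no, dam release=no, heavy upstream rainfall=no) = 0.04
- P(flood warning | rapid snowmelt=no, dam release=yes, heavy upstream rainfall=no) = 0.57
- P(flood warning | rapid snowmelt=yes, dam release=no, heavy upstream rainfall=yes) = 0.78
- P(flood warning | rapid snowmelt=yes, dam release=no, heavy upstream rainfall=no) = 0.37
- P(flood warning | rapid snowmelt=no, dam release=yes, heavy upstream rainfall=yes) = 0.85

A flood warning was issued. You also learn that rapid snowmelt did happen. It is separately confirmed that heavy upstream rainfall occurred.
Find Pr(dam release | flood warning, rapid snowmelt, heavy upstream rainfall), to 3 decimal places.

Pr(dam release | flood warning, rapid snowmelt, heavy upstream rainfall) ≈ 0.213

P(flood warning | rapid snowmelt, heavy upstream rainfall) = 0.78×0.81 + 0.9×0.19 = 0.631800 + 0.171000 = 0.802800
The dam release-present share is 0.9×0.19 = 0.171000.
Hence the posterior is 0.171000/0.802800 ≈ 0.213.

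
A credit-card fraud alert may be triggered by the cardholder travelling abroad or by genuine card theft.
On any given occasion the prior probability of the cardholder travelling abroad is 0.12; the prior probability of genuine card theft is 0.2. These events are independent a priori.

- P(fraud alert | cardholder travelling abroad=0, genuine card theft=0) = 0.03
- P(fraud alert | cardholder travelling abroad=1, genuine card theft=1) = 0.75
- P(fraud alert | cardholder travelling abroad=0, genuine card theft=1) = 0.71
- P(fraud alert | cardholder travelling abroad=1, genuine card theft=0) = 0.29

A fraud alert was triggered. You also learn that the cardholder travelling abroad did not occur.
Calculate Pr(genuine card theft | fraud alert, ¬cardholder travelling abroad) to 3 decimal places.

Sum P(fraud alert|·) weighted by the priors over both values of genuine card theft:
  P(fraud alert | ¬cardholder travelling abroad) = 0.03×0.8 + 0.71×0.2
        = 0.024000 + 0.142000 = 0.166000
Configurations with genuine card theft contribute 0.142000, so
  P(genuine card theft | fraud alert, ¬cardholder travelling abroad) = 0.142000 / 0.166000 ≈ 0.855

Pr(genuine card theft | fraud alert, ¬cardholder travelling abroad) ≈ 0.855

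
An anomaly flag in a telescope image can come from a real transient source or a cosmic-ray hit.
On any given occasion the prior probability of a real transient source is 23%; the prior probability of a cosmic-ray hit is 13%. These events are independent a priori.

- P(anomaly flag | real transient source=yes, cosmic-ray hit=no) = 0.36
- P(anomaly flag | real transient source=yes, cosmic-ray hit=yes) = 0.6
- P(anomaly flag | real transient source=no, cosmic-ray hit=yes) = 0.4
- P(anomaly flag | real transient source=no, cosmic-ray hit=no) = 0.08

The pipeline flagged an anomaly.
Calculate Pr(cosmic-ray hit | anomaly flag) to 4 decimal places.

Pr(cosmic-ray hit | anomaly flag) ≈ 0.3158

Weight on cosmic-ray hit=true, given the evidence: 0.040040 + 0.017940 = 0.057980
The normalizing constant is 0.08×0.77×0.87 + 0.4×0.77×0.13 + 0.36×0.23×0.87 + 0.6×0.23×0.13 = 0.183608
P(cosmic-ray hit | anomaly flag) = 0.057980/0.183608 ≈ 0.3158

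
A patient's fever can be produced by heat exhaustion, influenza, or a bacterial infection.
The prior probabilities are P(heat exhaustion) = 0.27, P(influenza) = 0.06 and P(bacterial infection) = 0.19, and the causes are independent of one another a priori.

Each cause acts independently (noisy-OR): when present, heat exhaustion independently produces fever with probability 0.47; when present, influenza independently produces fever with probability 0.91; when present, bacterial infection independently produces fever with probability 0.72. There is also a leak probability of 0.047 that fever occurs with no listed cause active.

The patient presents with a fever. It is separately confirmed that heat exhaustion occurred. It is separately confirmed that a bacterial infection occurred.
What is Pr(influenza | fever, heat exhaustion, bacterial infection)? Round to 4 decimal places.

Under noisy-OR, P(fever | causes) = 1 − (1−0.047)·∏(1−qᵢ) over the active causes.
Enumerate both values of influenza and weight by the priors:
  P(fever | heat exhaustion, bacterial infection) = 0.858575·0.94 + 0.987272·0.06
        = 0.807060 + 0.059236 = 0.866296
Configurations with influenza contribute 0.059236, so
  P(influenza | fever, heat exhaustion, bacterial infection) = 0.059236 / 0.866296 ≈ 0.0684

Pr(influenza | fever, heat exhaustion, bacterial infection) ≈ 0.0684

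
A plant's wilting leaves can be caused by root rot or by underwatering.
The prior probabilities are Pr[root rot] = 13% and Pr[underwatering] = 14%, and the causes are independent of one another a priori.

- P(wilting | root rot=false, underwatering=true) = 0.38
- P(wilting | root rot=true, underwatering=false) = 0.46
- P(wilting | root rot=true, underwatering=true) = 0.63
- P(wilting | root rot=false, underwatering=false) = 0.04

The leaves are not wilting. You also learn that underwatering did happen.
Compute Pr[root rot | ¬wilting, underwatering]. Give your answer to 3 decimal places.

P(¬wilting | underwatering) = 0.62*0.87 + 0.37*0.13 = 0.539400 + 0.048100 = 0.587500
Restricting to configurations with root rot present: 0.37*0.13 = 0.048100.
So P(root rot | ¬wilting, underwatering) = 0.048100/0.587500 ≈ 0.082.

Pr[root rot | ¬wilting, underwatering] ≈ 0.082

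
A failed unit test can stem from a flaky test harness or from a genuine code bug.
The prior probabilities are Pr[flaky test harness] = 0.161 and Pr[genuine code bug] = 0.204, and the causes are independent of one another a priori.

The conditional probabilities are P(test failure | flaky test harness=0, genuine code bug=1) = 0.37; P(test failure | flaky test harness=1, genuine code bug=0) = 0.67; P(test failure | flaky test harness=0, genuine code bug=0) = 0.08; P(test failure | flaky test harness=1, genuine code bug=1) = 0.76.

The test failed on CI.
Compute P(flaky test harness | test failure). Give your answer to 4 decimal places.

P(test failure) = 0.08*0.839*0.796 + 0.37*0.839*0.204 + 0.67*0.161*0.796 + 0.76*0.161*0.204 = 0.053428 + 0.063328 + 0.085865 + 0.024961 = 0.227582
Of this, 0.110826 comes from 0.085865 + 0.024961 (the flaky test harness=true cases).
P(flaky test harness | test failure) = 0.110826 / 0.227582 ≈ 0.4870

P(flaky test harness | test failure) ≈ 0.4870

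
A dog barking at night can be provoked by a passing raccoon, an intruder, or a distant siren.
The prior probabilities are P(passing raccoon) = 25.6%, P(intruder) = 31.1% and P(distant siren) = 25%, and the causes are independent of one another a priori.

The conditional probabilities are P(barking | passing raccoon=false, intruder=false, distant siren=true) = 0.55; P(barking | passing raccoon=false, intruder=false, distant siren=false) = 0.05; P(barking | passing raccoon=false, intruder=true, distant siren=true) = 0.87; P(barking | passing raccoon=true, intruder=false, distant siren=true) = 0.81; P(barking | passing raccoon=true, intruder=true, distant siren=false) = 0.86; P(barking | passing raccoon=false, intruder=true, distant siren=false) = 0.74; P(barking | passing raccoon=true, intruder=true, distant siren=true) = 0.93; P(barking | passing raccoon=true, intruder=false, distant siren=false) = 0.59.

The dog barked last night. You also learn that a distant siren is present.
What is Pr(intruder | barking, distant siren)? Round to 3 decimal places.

P(barking | distant siren) = 0.55×0.744×0.689 + 0.87×0.744×0.311 + 0.81×0.256×0.689 + 0.93×0.256×0.311 = 0.281939 + 0.201304 + 0.142871 + 0.074043 = 0.700157
Of this, 0.275347 comes from 0.201304 + 0.074043 (the intruder=true cases).
P(intruder | barking, distant siren) = 0.275347 / 0.700157 ≈ 0.393

Pr(intruder | barking, distant siren) ≈ 0.393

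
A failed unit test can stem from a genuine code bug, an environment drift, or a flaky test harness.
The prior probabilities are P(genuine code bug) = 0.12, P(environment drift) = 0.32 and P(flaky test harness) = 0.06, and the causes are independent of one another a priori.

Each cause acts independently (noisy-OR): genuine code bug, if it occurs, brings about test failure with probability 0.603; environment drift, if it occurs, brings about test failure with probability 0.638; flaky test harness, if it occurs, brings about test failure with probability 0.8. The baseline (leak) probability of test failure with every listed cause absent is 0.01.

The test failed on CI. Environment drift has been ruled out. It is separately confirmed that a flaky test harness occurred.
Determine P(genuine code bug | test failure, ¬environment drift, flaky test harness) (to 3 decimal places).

Under noisy-OR, P(test failure | causes) = 1 − (1−0.01)·∏(1−qᵢ) over the active causes.
P(test failure | ¬environment drift, flaky test harness) = 0.802×0.88 + 0.921394×0.12 = 0.705760 + 0.110567 = 0.816327
Restricting to configurations with genuine code bug present: 0.921394×0.12 = 0.110567.
P(genuine code bug | test failure, ¬environment drift, flaky test harness) = 0.110567 / 0.816327 ≈ 0.135

P(genuine code bug | test failure, ¬environment drift, flaky test harness) ≈ 0.135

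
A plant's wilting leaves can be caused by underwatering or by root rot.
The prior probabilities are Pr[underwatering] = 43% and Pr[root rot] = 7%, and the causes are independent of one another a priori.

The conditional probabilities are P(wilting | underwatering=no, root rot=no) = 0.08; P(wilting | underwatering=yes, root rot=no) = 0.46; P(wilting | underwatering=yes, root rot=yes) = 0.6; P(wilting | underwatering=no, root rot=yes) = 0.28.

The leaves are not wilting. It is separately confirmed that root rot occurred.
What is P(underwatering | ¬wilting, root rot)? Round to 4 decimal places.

P(underwatering | ¬wilting, root rot) ≈ 0.2953

By total probability over both values of underwatering:
  P(¬wilting | root rot) = 0.72·0.57 + 0.4·0.43
        = 0.410400 + 0.172000 = 0.582400
The terms with underwatering present sum to 0.172000, so
  P(underwatering | ¬wilting, root rot) = 0.172000 / 0.582400 ≈ 0.2953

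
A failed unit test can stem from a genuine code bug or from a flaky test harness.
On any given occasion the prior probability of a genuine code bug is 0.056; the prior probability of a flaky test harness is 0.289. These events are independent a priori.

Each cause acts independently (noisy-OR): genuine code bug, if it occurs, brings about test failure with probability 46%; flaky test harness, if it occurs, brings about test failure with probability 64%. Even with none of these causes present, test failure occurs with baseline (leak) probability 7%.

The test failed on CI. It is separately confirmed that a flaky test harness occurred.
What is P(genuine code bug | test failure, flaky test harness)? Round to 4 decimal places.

Under noisy-OR, P(test failure | causes) = 1 − (1−0.07)·∏(1−qᵢ) over the active causes.
For the numerator, keep only genuine code bug=true terms: 0.819208*0.056 = 0.045876
Denominator P(test failure | flaky test harness): 0.6652*0.944 + 0.819208*0.056 = 0.673825
P(genuine code bug | test failure, flaky test harness) = 0.045876/0.673825 ≈ 0.0681

P(genuine code bug | test failure, flaky test harness) ≈ 0.0681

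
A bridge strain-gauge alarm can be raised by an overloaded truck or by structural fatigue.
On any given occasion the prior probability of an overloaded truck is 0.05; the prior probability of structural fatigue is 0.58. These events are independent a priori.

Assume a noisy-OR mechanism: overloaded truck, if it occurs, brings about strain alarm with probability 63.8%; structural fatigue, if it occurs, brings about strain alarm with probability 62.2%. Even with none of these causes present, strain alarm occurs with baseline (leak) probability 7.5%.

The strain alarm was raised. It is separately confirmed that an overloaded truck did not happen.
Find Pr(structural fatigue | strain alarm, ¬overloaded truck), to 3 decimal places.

Under noisy-OR, P(strain alarm | causes) = 1 − (1−0.075)·∏(1−qᵢ) over the active causes.
P(strain alarm | ¬overloaded truck) = 0.075·0.42 + 0.65035·0.58 = 0.031500 + 0.377203 = 0.408703
Restricting to configurations with structural fatigue present: 0.65035·0.58 = 0.377203.
P(structural fatigue | strain alarm, ¬overloaded truck) = 0.377203 / 0.408703 ≈ 0.923

Pr(structural fatigue | strain alarm, ¬overloaded truck) ≈ 0.923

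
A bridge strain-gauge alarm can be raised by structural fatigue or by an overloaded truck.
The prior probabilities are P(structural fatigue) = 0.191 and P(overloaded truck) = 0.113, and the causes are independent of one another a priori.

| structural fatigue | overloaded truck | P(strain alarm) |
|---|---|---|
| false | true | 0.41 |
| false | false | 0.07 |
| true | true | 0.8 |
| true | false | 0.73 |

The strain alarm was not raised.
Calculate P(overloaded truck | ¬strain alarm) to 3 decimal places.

P(overloaded truck | ¬strain alarm) ≈ 0.076

P(¬strain alarm) = 0.93·0.809·0.887 + 0.59·0.809·0.113 + 0.27·0.191·0.887 + 0.2·0.191·0.113 = 0.667352 + 0.053936 + 0.045743 + 0.004317 = 0.771348
Of this, 0.058253 comes from 0.053936 + 0.004317 (the overloaded truck=true cases).
Hence the posterior is 0.058253/0.771348 ≈ 0.076.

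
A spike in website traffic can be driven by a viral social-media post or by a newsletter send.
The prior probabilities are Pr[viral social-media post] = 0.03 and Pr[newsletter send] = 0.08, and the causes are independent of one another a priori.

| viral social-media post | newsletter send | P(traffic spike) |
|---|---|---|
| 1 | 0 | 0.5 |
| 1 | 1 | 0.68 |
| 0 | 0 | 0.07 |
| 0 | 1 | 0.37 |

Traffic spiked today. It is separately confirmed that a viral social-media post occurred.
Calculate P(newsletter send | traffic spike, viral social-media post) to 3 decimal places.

Weight on newsletter send=true, given the evidence: 0.68·0.08 = 0.054400
Normalizer over all consistent configurations: 0.5·0.92 + 0.68·0.08 = 0.514400
P(newsletter send | traffic spike, viral social-media post) = 0.054400/0.514400 ≈ 0.106

P(newsletter send | traffic spike, viral social-media post) ≈ 0.106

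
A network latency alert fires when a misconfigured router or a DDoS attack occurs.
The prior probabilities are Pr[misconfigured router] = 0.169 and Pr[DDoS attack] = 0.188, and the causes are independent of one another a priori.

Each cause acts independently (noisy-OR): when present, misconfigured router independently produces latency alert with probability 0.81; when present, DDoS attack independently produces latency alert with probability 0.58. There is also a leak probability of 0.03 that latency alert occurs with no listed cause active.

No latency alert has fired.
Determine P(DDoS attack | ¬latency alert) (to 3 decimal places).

Under noisy-OR, P(latency alert | causes) = 1 − (1−0.03)·∏(1−qᵢ) over the active causes.
P(¬latency alert) = 0.97·0.831·0.812 + 0.4074·0.831·0.188 + 0.1843·0.169·0.812 + 0.077406·0.169·0.188 = 0.654529 + 0.063647 + 0.025291 + 0.002459 = 0.745926
The DDoS attack-present share is 0.063647 + 0.002459 = 0.066106.
So P(DDoS attack | ¬latency alert) = 0.066106/0.745926 ≈ 0.089.

P(DDoS attack | ¬latency alert) ≈ 0.089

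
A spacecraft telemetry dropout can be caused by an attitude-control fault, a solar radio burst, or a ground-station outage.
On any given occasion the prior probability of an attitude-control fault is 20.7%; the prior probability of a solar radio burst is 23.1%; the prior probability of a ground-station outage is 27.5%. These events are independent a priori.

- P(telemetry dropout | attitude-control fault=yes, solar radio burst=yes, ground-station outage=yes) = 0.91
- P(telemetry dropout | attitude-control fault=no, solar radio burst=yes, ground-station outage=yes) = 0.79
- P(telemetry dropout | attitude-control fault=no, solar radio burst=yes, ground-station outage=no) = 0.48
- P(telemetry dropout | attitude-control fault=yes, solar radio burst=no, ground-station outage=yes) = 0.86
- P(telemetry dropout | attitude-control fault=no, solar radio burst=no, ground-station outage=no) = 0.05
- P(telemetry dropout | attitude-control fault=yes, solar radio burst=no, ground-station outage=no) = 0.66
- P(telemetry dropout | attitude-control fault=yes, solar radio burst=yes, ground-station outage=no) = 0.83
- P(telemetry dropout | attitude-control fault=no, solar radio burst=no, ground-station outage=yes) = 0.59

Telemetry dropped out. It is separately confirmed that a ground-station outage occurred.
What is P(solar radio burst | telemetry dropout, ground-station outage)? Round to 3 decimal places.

P(solar radio burst | telemetry dropout, ground-station outage) ≈ 0.275

P(telemetry dropout | ground-station outage) = 0.59×0.793×0.769 + 0.79×0.793×0.231 + 0.86×0.207×0.769 + 0.91×0.207×0.231 = 0.359792 + 0.144715 + 0.136897 + 0.043513 = 0.684917
Of this, 0.188228 comes from 0.144715 + 0.043513 (the solar radio burst=true cases).
So P(solar radio burst | telemetry dropout, ground-station outage) = 0.188228/0.684917 ≈ 0.275.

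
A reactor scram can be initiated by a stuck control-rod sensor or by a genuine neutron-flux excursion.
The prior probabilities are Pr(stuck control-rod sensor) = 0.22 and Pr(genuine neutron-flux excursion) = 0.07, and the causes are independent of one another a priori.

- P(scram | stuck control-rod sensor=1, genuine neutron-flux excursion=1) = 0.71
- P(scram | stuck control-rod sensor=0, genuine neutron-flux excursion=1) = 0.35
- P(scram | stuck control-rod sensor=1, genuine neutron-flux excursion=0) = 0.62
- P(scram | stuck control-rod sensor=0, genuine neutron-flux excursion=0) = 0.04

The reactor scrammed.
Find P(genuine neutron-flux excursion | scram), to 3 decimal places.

P(genuine neutron-flux excursion | scram) ≈ 0.162

P(scram) = 0.04*0.78*0.93 + 0.35*0.78*0.07 + 0.62*0.22*0.93 + 0.71*0.22*0.07 = 0.029016 + 0.019110 + 0.126852 + 0.010934 = 0.185912
The genuine neutron-flux excursion-present share is 0.019110 + 0.010934 = 0.030044.
Hence the posterior is 0.030044/0.185912 ≈ 0.162.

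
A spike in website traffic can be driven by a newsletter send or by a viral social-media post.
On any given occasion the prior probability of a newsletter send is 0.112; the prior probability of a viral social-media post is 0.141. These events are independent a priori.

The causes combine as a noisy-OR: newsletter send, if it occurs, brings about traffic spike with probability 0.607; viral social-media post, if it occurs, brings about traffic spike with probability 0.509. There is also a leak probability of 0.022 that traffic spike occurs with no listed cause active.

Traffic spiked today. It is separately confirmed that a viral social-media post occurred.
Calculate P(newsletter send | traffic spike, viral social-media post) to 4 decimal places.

P(newsletter send | traffic spike, viral social-media post) ≈ 0.1645

Under noisy-OR, P(traffic spike | causes) = 1 − (1−0.022)·∏(1−qᵢ) over the active causes.
P(traffic spike | viral social-media post) = 0.519802*0.888 + 0.811282*0.112 = 0.461584 + 0.090864 = 0.552448
Restricting to configurations with newsletter send present: 0.811282*0.112 = 0.090864.
Hence the posterior is 0.090864/0.552448 ≈ 0.1645.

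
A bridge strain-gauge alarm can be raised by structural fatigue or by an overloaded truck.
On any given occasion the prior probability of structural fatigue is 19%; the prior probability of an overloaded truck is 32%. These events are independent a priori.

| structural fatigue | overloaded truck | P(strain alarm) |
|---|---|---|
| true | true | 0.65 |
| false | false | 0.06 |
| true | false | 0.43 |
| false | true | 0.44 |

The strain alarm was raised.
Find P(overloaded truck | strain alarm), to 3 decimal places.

By total probability over the 4 (structural fatigue, overloaded truck) configurations:
  P(strain alarm) = 0.06*0.81*0.68 + 0.44*0.81*0.32 + 0.43*0.19*0.68 + 0.65*0.19*0.32
        = 0.033048 + 0.114048 + 0.055556 + 0.039520 = 0.242172
Configurations with overloaded truck contribute 0.153568, so
  P(overloaded truck | strain alarm) = 0.153568 / 0.242172 ≈ 0.634

P(overloaded truck | strain alarm) ≈ 0.634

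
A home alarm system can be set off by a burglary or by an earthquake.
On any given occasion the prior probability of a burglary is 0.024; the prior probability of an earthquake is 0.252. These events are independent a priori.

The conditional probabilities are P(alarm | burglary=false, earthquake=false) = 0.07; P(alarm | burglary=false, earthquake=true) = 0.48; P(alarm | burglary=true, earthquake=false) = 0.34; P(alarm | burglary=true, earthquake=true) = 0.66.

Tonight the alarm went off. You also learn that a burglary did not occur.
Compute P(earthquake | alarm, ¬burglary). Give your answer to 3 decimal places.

P(earthquake | alarm, ¬burglary) ≈ 0.698

P(alarm | ¬burglary) = 0.07*0.748 + 0.48*0.252 = 0.052360 + 0.120960 = 0.173320
Of this, 0.120960 comes from 0.48*0.252 (the earthquake=true cases).
Hence the posterior is 0.120960/0.173320 ≈ 0.698.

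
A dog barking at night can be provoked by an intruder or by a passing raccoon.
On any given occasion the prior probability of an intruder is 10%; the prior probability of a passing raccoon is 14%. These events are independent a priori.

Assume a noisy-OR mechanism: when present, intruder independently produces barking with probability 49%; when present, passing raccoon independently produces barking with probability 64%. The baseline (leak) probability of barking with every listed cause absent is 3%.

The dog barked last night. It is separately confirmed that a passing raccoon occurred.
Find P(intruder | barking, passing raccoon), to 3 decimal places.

P(intruder | barking, passing raccoon) ≈ 0.123

Under noisy-OR, P(barking | causes) = 1 − (1−0.03)·∏(1−qᵢ) over the active causes.
Enumerate both values of intruder and weight by the priors:
  P(barking | passing raccoon) = 0.6508*0.9 + 0.821908*0.1
        = 0.585720 + 0.082191 = 0.667911
The terms with intruder present sum to 0.082191, so
  P(intruder | barking, passing raccoon) = 0.082191 / 0.667911 ≈ 0.123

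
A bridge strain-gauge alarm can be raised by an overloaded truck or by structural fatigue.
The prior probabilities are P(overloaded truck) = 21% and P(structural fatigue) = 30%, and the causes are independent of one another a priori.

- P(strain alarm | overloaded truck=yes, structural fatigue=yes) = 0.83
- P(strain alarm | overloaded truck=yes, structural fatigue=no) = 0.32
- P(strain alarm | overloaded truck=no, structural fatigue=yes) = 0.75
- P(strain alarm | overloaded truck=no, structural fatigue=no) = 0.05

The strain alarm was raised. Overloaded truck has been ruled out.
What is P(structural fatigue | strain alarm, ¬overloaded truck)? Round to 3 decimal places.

P(structural fatigue | strain alarm, ¬overloaded truck) ≈ 0.865

Sum P(strain alarm|·) weighted by the priors over both values of structural fatigue:
  P(strain alarm | ¬overloaded truck) = 0.05*0.7 + 0.75*0.3
        = 0.035000 + 0.225000 = 0.260000
The terms with structural fatigue present sum to 0.225000, so
  P(structural fatigue | strain alarm, ¬overloaded truck) = 0.225000 / 0.260000 ≈ 0.865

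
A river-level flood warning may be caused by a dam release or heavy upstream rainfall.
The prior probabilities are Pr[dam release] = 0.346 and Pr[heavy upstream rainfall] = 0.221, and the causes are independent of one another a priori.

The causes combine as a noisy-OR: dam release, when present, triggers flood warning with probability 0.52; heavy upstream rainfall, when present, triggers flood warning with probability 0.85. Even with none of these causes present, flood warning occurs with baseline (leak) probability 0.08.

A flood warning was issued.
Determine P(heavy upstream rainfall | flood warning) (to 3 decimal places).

P(heavy upstream rainfall | flood warning) ≈ 0.506

Under noisy-OR, P(flood warning | causes) = 1 − (1−0.08)·∏(1−qᵢ) over the active causes.
By total probability over the 4 (dam release, heavy upstream rainfall) configurations:
  P(flood warning) = 0.08·0.654·0.779 + 0.862·0.654·0.221 + 0.5584·0.346·0.779 + 0.93376·0.346·0.221
        = 0.040757 + 0.124588 + 0.150508 + 0.071401 = 0.387254
Configurations with heavy upstream rainfall contribute 0.195989, so
  P(heavy upstream rainfall | flood warning) = 0.195989 / 0.387254 ≈ 0.506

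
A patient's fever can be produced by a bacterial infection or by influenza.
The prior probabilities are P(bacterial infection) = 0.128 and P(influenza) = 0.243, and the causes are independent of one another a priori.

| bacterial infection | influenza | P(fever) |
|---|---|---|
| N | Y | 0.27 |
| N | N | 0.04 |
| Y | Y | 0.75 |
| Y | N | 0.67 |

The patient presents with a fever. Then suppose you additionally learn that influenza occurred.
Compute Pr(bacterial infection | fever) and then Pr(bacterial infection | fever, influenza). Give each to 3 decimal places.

Numerator (weight on configurations with bacterial infection): 0.064920 + 0.023328 = 0.088248
The normalizing constant is 0.04·0.872·0.757 + 0.27·0.872·0.243 + 0.67·0.128·0.757 + 0.75·0.128·0.243 = 0.171864
P(bacterial infection | fever) = 0.088248/0.171864 ≈ 0.513

Now condition on the additional information:
P(fever | influenza) = 0.27·0.872 + 0.75·0.128 = 0.235440 + 0.096000 = 0.331440
The bacterial infection-present share is 0.75·0.128 = 0.096000.
Hence the posterior is 0.096000/0.331440 ≈ 0.290.

Pr(bacterial infection | fever) ≈ 0.513; Pr(bacterial infection | fever, influenza) ≈ 0.290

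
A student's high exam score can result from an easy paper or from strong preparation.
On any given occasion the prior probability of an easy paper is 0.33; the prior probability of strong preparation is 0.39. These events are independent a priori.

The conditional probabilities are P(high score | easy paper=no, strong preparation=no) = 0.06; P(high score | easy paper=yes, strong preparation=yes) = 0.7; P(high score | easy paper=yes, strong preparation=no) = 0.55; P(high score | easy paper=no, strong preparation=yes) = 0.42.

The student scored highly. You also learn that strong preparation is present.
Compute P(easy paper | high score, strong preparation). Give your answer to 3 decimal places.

P(easy paper | high score, strong preparation) ≈ 0.451

Weight on easy paper=true, given the evidence: 0.7×0.33 = 0.231000
Denominator P(high score | strong preparation): 0.42×0.67 + 0.7×0.33 = 0.512400
P(easy paper | high score, strong preparation) = 0.231000/0.512400 ≈ 0.451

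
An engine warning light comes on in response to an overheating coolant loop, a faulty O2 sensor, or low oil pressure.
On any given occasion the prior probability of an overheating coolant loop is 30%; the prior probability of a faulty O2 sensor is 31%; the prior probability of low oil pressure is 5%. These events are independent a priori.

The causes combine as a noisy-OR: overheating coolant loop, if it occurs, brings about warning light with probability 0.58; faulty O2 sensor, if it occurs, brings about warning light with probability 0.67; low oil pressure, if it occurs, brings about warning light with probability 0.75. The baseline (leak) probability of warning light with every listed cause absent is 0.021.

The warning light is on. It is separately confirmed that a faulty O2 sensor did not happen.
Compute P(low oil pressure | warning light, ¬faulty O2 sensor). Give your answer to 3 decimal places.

P(low oil pressure | warning light, ¬faulty O2 sensor) ≈ 0.180

Under noisy-OR, P(warning light | causes) = 1 − (1−0.021)·∏(1−qᵢ) over the active causes.
P(warning light | ¬faulty O2 sensor) = 0.021×0.7×0.95 + 0.75525×0.7×0.05 + 0.58882×0.3×0.95 + 0.897205×0.3×0.05 = 0.013965 + 0.026434 + 0.167814 + 0.013458 = 0.221671
Of this, 0.039892 comes from 0.026434 + 0.013458 (the low oil pressure=true cases).
P(low oil pressure | warning light, ¬faulty O2 sensor) = 0.039892 / 0.221671 ≈ 0.180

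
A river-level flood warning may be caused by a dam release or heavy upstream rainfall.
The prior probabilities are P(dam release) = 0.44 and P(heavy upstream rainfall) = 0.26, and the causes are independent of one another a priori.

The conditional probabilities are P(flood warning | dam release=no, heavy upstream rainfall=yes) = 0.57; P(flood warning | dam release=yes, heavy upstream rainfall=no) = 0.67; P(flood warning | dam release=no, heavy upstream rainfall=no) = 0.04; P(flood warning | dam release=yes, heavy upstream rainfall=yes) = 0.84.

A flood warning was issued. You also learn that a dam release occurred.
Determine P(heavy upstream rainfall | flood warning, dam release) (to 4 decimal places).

Numerator (weight on configurations with heavy upstream rainfall): 0.84·0.26 = 0.218400
The normalizing constant is 0.67·0.74 + 0.84·0.26 = 0.714200
Posterior = 0.218400 / 0.714200 ≈ 0.3058

P(heavy upstream rainfall | flood warning, dam release) ≈ 0.3058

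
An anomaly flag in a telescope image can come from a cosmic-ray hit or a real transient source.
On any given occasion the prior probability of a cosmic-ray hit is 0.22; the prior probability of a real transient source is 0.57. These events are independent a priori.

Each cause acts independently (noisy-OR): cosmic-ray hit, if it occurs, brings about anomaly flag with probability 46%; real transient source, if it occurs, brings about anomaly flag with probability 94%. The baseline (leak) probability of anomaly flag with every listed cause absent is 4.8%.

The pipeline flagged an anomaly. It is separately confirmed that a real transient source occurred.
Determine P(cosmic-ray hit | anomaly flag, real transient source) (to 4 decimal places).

P(cosmic-ray hit | anomaly flag, real transient source) ≈ 0.2248

Under noisy-OR, P(anomaly flag | causes) = 1 − (1−0.048)·∏(1−qᵢ) over the active causes.
Weight on cosmic-ray hit=true, given the evidence: 0.969155*0.22 = 0.213214
The normalizing constant is 0.94288*0.78 + 0.969155*0.22 = 0.948660
Posterior = 0.213214 / 0.948660 ≈ 0.2248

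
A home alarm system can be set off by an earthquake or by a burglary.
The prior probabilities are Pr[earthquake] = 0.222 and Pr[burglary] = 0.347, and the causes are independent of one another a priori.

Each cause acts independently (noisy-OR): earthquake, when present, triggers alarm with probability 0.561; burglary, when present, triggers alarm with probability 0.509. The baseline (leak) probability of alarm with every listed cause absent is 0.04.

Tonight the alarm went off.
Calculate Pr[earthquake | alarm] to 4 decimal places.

Pr[earthquake | alarm] ≈ 0.4707

Under noisy-OR, P(alarm | causes) = 1 − (1−0.04)·∏(1−qᵢ) over the active causes.
Weight on earthquake=true, given the evidence: 0.083872 + 0.061094 = 0.144966
Normalizer over all consistent configurations: 0.04·0.778·0.653 + 0.52864·0.778·0.347 + 0.57856·0.222·0.653 + 0.793073·0.222·0.347 = 0.308002
Posterior = 0.144966 / 0.308002 ≈ 0.4707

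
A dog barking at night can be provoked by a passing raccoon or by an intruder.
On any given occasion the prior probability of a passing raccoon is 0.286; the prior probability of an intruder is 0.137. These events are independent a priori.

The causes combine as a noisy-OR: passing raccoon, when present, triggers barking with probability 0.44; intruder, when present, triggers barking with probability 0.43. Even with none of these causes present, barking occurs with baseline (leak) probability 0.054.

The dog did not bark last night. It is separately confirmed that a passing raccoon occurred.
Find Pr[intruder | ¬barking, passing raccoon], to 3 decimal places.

Pr[intruder | ¬barking, passing raccoon] ≈ 0.083

Under noisy-OR, P(barking | causes) = 1 − (1−0.054)·∏(1−qᵢ) over the active causes.
Weight on intruder=true, given the evidence: 0.301963*0.137 = 0.041369
The normalizing constant is 0.52976*0.863 + 0.301963*0.137 = 0.498552
Posterior = 0.041369 / 0.498552 ≈ 0.083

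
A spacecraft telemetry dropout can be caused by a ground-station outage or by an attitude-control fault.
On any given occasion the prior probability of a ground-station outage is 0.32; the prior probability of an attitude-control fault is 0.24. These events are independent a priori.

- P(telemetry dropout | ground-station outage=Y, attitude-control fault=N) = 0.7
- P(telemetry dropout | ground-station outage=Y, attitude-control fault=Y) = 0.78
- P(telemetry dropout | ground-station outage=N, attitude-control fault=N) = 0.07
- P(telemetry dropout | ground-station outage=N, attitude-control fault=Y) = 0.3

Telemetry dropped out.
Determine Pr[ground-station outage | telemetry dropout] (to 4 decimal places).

For the numerator, keep only ground-station outage=true terms: 0.170240 + 0.059904 = 0.230144
The normalizing constant is 0.07×0.68×0.76 + 0.3×0.68×0.24 + 0.7×0.32×0.76 + 0.78×0.32×0.24 = 0.315280
P(ground-station outage | telemetry dropout) = 0.230144/0.315280 ≈ 0.7300

Pr[ground-station outage | telemetry dropout] ≈ 0.7300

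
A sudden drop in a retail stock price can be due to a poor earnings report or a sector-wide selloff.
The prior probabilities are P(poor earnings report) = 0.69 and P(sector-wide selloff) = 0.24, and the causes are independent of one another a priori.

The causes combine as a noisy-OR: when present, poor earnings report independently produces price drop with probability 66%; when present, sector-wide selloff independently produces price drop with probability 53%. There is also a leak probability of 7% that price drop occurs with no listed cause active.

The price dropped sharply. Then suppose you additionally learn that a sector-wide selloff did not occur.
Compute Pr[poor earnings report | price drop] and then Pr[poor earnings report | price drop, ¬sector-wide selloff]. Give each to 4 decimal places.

Pr[poor earnings report | price drop] ≈ 0.8954; Pr[poor earnings report | price drop, ¬sector-wide selloff] ≈ 0.9560

Under noisy-OR, P(price drop | causes) = 1 − (1−0.07)·∏(1−qᵢ) over the active causes.
P(price drop) = 0.07·0.31·0.76 + 0.5629·0.31·0.24 + 0.6838·0.69·0.76 + 0.851386·0.69·0.24 = 0.016492 + 0.041880 + 0.358585 + 0.140990 = 0.557947
Of this, 0.499575 comes from 0.358585 + 0.140990 (the poor earnings report=true cases).
Hence the posterior is 0.499575/0.557947 ≈ 0.8954.

Now also conditioning on sector-wide selloff≠true:
P(price drop | ¬sector-wide selloff) = 0.07*0.31 + 0.6838*0.69 = 0.021700 + 0.471822 = 0.493522
The poor earnings report-present share is 0.6838*0.69 = 0.471822.
So P(poor earnings report | price drop, ¬sector-wide selloff) = 0.471822/0.493522 ≈ 0.9560.
Ruling out sector-wide selloff raises the posterior on poor earnings report — the flip side of explaining away.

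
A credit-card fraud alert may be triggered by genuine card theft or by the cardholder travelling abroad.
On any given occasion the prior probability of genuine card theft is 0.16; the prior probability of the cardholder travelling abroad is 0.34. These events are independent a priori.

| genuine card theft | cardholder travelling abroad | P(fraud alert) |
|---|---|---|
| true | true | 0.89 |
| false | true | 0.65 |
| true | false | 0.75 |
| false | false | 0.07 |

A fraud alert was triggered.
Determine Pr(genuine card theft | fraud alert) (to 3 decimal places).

Numerator (weight on configurations with genuine card theft): 0.079200 + 0.048416 = 0.127616
The normalizing constant is 0.07×0.84×0.66 + 0.65×0.84×0.34 + 0.75×0.16×0.66 + 0.89×0.16×0.34 = 0.352064
P(genuine card theft | fraud alert) = 0.127616/0.352064 ≈ 0.362

Pr(genuine card theft | fraud alert) ≈ 0.362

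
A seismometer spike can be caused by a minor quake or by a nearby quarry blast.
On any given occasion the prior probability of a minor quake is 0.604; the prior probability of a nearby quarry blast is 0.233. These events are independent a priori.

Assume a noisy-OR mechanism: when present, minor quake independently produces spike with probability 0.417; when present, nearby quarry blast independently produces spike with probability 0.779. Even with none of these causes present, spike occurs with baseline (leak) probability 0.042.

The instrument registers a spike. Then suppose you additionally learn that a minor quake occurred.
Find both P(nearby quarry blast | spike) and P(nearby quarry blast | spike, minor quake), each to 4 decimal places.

P(nearby quarry blast | spike) ≈ 0.4744; P(nearby quarry blast | spike, minor quake) ≈ 0.3762

Under noisy-OR, P(spike | causes) = 1 − (1−0.042)·∏(1−qᵢ) over the active causes.
Numerator (weight on configurations with nearby quarry blast): 0.072733 + 0.123361 = 0.196094
The normalizing constant is 0.042×0.396×0.767 + 0.788282×0.396×0.233 + 0.441486×0.604×0.767 + 0.876568×0.604×0.233 = 0.413377
Posterior = 0.196094 / 0.413377 ≈ 0.4744

Now also conditioning on minor quake=true:
For the numerator, keep only nearby quarry blast=true terms: 0.876568*0.233 = 0.204240
Denominator P(spike | minor quake): 0.441486*0.767 + 0.876568*0.233 = 0.542860
P(nearby quarry blast | spike, minor quake) = 0.204240/0.542860 ≈ 0.3762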